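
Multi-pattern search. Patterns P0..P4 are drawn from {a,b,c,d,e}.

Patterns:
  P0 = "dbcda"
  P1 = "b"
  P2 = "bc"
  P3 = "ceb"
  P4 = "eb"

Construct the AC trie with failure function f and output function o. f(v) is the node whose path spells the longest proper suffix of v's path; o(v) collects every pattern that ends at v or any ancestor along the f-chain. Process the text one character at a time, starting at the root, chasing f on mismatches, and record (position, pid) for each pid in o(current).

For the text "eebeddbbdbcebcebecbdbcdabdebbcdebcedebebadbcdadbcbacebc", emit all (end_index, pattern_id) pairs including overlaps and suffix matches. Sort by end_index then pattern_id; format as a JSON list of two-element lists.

Build automaton:
Trie (insert patterns):
  n0 'ε': b→6 c→8 d→1 e→11
  n1 'd': b→2
  n2 'db': c→3
  n3 'dbc': d→4
  n4 'dbcd': a→5
  n5 'dbcda': ·  [P0 ends]
  n6 'b': c→7  [P1 ends]
  n7 'bc': ·  [P2 ends]
  n8 'c': e→9
  n9 'ce': b→10
  n10 'ceb': ·  [P3 ends]
  n11 'e': b→12
  n12 'eb': ·  [P4 ends]

Failure links (BFS by depth):
  fail(1) 'd': from fail(0)=0 chase 'd': 0 ⇒ 0;  out=∅∪out(0)=∅
  fail(6) 'b': from fail(0)=0 chase 'b': 0 ⇒ 0;  out={1}∪out(0)={1}
  fail(8) 'c': from fail(0)=0 chase 'c': 0 ⇒ 0;  out=∅∪out(0)=∅
  fail(11) 'e': from fail(0)=0 chase 'e': 0 ⇒ 0;  out=∅∪out(0)=∅
  fail(2) 'db': from fail(1)=0 chase 'b': 0 ⇒ 6;  out=∅∪out(6)={1}
  fail(7) 'bc': from fail(6)=0 chase 'c': 0 ⇒ 8;  out={2}∪out(8)={2}
  fail(9) 'ce': from fail(8)=0 chase 'e': 0 ⇒ 11;  out=∅∪out(11)=∅
  fail(12) 'eb': from fail(11)=0 chase 'b': 0 ⇒ 6;  out={4}∪out(6)={1,4}
  fail(3) 'dbc': from fail(2)=6 chase 'c': 6 ⇒ 7;  out=∅∪out(7)={2}
  fail(10) 'ceb': from fail(9)=11 chase 'b': 11 ⇒ 12;  out={3}∪out(12)={1,3,4}
  fail(4) 'dbcd': from fail(3)=7 chase 'd': 7→8→0 ⇒ 1;  out=∅∪out(1)=∅
  fail(5) 'dbcda': from fail(4)=1 chase 'a': 1→0 ⇒ 0;  out={0}∪out(0)={0}

Run:
pos 0 'e': at 11
pos 1 'e': at 11 (fail-walked)
pos 2 'b': at 12  → match P1@[2:2],P4@[1:2]
pos 3 'e': at 11 (fail-walked)
pos 4 'd': at 1 (fail-walked)
pos 5 'd': at 1 (fail-walked)
pos 6 'b': at 2  → match P1@[6:6]
pos 7 'b': at 6 (fail-walked)  → match P1@[7:7]
pos 8 'd': at 1 (fail-walked)
pos 9 'b': at 2  → match P1@[9:9]
pos 10 'c': at 3  → match P2@[9:10]
pos 11 'e': at 9 (fail-walked)
pos 12 'b': at 10  → match P1@[12:12],P3@[10:12],P4@[11:12]
pos 13 'c': at 7 (fail-walked)  → match P2@[12:13]
pos 14 'e': at 9 (fail-walked)
pos 15 'b': at 10  → match P1@[15:15],P3@[13:15],P4@[14:15]
pos 16 'e': at 11 (fail-walked)
pos 17 'c': at 8 (fail-walked)
pos 18 'b': at 6 (fail-walked)  → match P1@[18:18]
pos 19 'd': at 1 (fail-walked)
pos 20 'b': at 2  → match P1@[20:20]
pos 21 'c': at 3  → match P2@[20:21]
pos 22 'd': at 4
pos 23 'a': at 5  → match P0@[19:23]
pos 24 'b': at 6 (fail-walked)  → match P1@[24:24]
pos 25 'd': at 1 (fail-walked)
pos 26 'e': at 11 (fail-walked)
pos 27 'b': at 12  → match P1@[27:27],P4@[26:27]
pos 28 'b': at 6 (fail-walked)  → match P1@[28:28]
pos 29 'c': at 7  → match P2@[28:29]
pos 30 'd': at 1 (fail-walked)
pos 31 'e': at 11 (fail-walked)
pos 32 'b': at 12  → match P1@[32:32],P4@[31:32]
pos 33 'c': at 7 (fail-walked)  → match P2@[32:33]
pos 34 'e': at 9 (fail-walked)
pos 35 'd': at 1 (fail-walked)
pos 36 'e': at 11 (fail-walked)
pos 37 'b': at 12  → match P1@[37:37],P4@[36:37]
pos 38 'e': at 11 (fail-walked)
pos 39 'b': at 12  → match P1@[39:39],P4@[38:39]
pos 40 'a': at 0 (fail-walked)
pos 41 'd': at 1
pos 42 'b': at 2  → match P1@[42:42]
pos 43 'c': at 3  → match P2@[42:43]
pos 44 'd': at 4
pos 45 'a': at 5  → match P0@[41:45]
pos 46 'd': at 1 (fail-walked)
pos 47 'b': at 2  → match P1@[47:47]
pos 48 'c': at 3  → match P2@[47:48]
pos 49 'b': at 6 (fail-walked)  → match P1@[49:49]
pos 50 'a': at 0 (fail-walked)
pos 51 'c': at 8
pos 52 'e': at 9
pos 53 'b': at 10  → match P1@[53:53],P3@[51:53],P4@[52:53]
pos 54 'c': at 7 (fail-walked)  → match P2@[53:54]

Matches: [[2,1],[2,4],[6,1],[7,1],[9,1],[10,2],[12,1],[12,3],[12,4],[13,2],[15,1],[15,3],[15,4],[18,1],[20,1],[21,2],[23,0],[24,1],[27,1],[27,4],[28,1],[29,2],[32,1],[32,4],[33,2],[37,1],[37,4],[39,1],[39,4],[42,1],[43,2],[45,0],[47,1],[48,2],[49,1],[53,1],[53,3],[53,4],[54,2]]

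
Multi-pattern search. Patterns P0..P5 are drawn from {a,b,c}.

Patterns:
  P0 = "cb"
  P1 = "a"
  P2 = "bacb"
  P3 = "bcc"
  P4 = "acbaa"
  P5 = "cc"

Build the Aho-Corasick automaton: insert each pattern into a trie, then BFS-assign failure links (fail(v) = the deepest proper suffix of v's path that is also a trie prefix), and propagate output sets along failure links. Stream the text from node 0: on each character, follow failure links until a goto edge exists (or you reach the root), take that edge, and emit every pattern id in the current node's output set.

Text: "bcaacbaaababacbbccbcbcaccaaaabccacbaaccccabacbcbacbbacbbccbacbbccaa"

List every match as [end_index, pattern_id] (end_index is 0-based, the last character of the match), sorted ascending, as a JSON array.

Build:
Trie (insert patterns):
  0='ε' goto a→3 b→4 c→1
  1='c' goto b→2 c→14
  2='cb' goto ·  ←P0
  3='a' goto c→10  ←P1
  4='b' goto a→5 c→8
  5='ba' goto c→6
  6='bac' goto b→7
  7='bacb' goto ·  ←P2
  8='bc' goto c→9
  9='bcc' goto ·  ←P3
  10='ac' goto b→11
  11='acb' goto a→12
  12='acba' goto a→13
  13='acbaa' goto ·  ←P4
  14='cc' goto ·  ←P5

BFS fail/out derivation:
  fail(1) 'c': from fail(0)=0 chase 'c': 0 ⇒ 0;  out=∅∪out(0)=∅
  fail(3) 'a': from fail(0)=0 chase 'a': 0 ⇒ 0;  out={1}∪out(0)={1}
  fail(4) 'b': from fail(0)=0 chase 'b': 0 ⇒ 0;  out=∅∪out(0)=∅
  fail(2) 'cb': from fail(1)=0 chase 'b': 0 ⇒ 4;  out={0}∪out(4)={0}
  fail(5) 'ba': from fail(4)=0 chase 'a': 0 ⇒ 3;  out=∅∪out(3)={1}
  fail(8) 'bc': from fail(4)=0 chase 'c': 0 ⇒ 1;  out=∅∪out(1)=∅
  fail(10) 'ac': from fail(3)=0 chase 'c': 0 ⇒ 1;  out=∅∪out(1)=∅
  fail(14) 'cc': from fail(1)=0 chase 'c': 0 ⇒ 1;  out={5}∪out(1)={5}
  fail(6) 'bac': from fail(5)=3 chase 'c': 3 ⇒ 10;  out=∅∪out(10)=∅
  fail(9) 'bcc': from fail(8)=1 chase 'c': 1 ⇒ 14;  out={3}∪out(14)={3,5}
  fail(11) 'acb': from fail(10)=1 chase 'b': 1 ⇒ 2;  out=∅∪out(2)={0}
  fail(7) 'bacb': from fail(6)=10 chase 'b': 10 ⇒ 11;  out={2}∪out(11)={0,2}
  fail(12) 'acba': from fail(11)=2 chase 'a': 2→4 ⇒ 5;  out=∅∪out(5)={1}
  fail(13) 'acbaa': from fail(12)=5 chase 'a': 5→3→0 ⇒ 3;  out={4}∪out(3)={1,4}

Run:
i=0 'b': node 0→4
i=1 'c': node 4→8
i=2 'a': node 8→3 ·f  emit P1@[2:2]
i=3 'a': node 3→3 ·f  emit P1@[3:3]
i=4 'c': node 3→10
i=5 'b': node 10→11  emit P0@[4:5]
i=6 'a': node 11→12  emit P1@[6:6]
i=7 'a': node 12→13  emit P1@[7:7],P4@[3:7]
i=8 'a': node 13→3 ·f  emit P1@[8:8]
i=9 'b': node 3→4 ·f
i=10 'a': node 4→5  emit P1@[10:10]
i=11 'b': node 5→4 ·f
i=12 'a': node 4→5  emit P1@[12:12]
i=13 'c': node 5→6
i=14 'b': node 6→7  emit P0@[13:14],P2@[11:14]
i=15 'b': node 7→4 ·f
i=16 'c': node 4→8
i=17 'c': node 8→9  emit P3@[15:17],P5@[16:17]
i=18 'b': node 9→2 ·f  emit P0@[17:18]
i=19 'c': node 2→8 ·f
i=20 'b': node 8→2 ·f  emit P0@[19:20]
i=21 'c': node 2→8 ·f
i=22 'a': node 8→3 ·f  emit P1@[22:22]
i=23 'c': node 3→10
i=24 'c': node 10→14 ·f  emit P5@[23:24]
i=25 'a': node 14→3 ·f  emit P1@[25:25]
i=26 'a': node 3→3 ·f  emit P1@[26:26]
i=27 'a': node 3→3 ·f  emit P1@[27:27]
i=28 'a': node 3→3 ·f  emit P1@[28:28]
i=29 'b': node 3→4 ·f
i=30 'c': node 4→8
i=31 'c': node 8→9  emit P3@[29:31],P5@[30:31]
i=32 'a': node 9→3 ·f  emit P1@[32:32]
i=33 'c': node 3→10
i=34 'b': node 10→11  emit P0@[33:34]
i=35 'a': node 11→12  emit P1@[35:35]
i=36 'a': node 12→13  emit P1@[36:36],P4@[32:36]
i=37 'c': node 13→10 ·f
i=38 'c': node 10→14 ·f  emit P5@[37:38]
i=39 'c': node 14→14 ·f  emit P5@[38:39]
i=40 'c': node 14→14 ·f  emit P5@[39:40]
i=41 'a': node 14→3 ·f  emit P1@[41:41]
i=42 'b': node 3→4 ·f
i=43 'a': node 4→5  emit P1@[43:43]
i=44 'c': node 5→6
i=45 'b': node 6→7  emit P0@[44:45],P2@[42:45]
i=46 'c': node 7→8 ·f
i=47 'b': node 8→2 ·f  emit P0@[46:47]
i=48 'a': node 2→5 ·f  emit P1@[48:48]
i=49 'c': node 5→6
i=50 'b': node 6→7  emit P0@[49:50],P2@[47:50]
i=51 'b': node 7→4 ·f
i=52 'a': node 4→5  emit P1@[52:52]
i=53 'c': node 5→6
i=54 'b': node 6→7  emit P0@[53:54],P2@[51:54]
i=55 'b': node 7→4 ·f
i=56 'c': node 4→8
i=57 'c': node 8→9  emit P3@[55:57],P5@[56:57]
i=58 'b': node 9→2 ·f  emit P0@[57:58]
i=59 'a': node 2→5 ·f  emit P1@[59:59]
i=60 'c': node 5→6
i=61 'b': node 6→7  emit P0@[60:61],P2@[58:61]
i=62 'b': node 7→4 ·f
i=63 'c': node 4→8
i=64 'c': node 8→9  emit P3@[62:64],P5@[63:64]
i=65 'a': node 9→3 ·f  emit P1@[65:65]
i=66 'a': node 3→3 ·f  emit P1@[66:66]

Result: [[2,1],[3,1],[5,0],[6,1],[7,1],[7,4],[8,1],[10,1],[12,1],[14,0],[14,2],[17,3],[17,5],[18,0],[20,0],[22,1],[24,5],[25,1],[26,1],[27,1],[28,1],[31,3],[31,5],[32,1],[34,0],[35,1],[36,1],[36,4],[38,5],[39,5],[40,5],[41,1],[43,1],[45,0],[45,2],[47,0],[48,1],[50,0],[50,2],[52,1],[54,0],[54,2],[57,3],[57,5],[58,0],[59,1],[61,0],[61,2],[64,3],[64,5],[65,1],[66,1]]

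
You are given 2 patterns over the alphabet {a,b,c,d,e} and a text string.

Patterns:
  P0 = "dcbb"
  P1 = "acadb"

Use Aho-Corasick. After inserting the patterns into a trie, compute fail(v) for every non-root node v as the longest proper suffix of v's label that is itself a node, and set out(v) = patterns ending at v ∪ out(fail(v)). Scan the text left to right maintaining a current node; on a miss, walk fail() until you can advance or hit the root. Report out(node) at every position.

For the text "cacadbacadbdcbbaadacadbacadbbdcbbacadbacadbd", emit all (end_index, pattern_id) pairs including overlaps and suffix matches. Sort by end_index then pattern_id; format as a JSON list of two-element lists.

Construct AC machine:
Trie (insert patterns):
  n0 'ε': a→5 d→1
  n1 'd': c→2
  n2 'dc': b→3
  n3 'dcb': b→4
  n4 'dcbb': ·  [P0 ends]
  n5 'a': c→6
  n6 'ac': a→7
  n7 'aca': d→8
  n8 'acad': b→9
  n9 'acadb': ·  [P1 ends]

Failure links (BFS by depth):
  fail(1) 'd': from fail(0)=0 chase 'd': 0 ⇒ 0;  out=∅∪out(0)=∅
  fail(5) 'a': from fail(0)=0 chase 'a': 0 ⇒ 0;  out=∅∪out(0)=∅
  fail(2) 'dc': from fail(1)=0 chase 'c': 0 ⇒ 0;  out=∅∪out(0)=∅
  fail(6) 'ac': from fail(5)=0 chase 'c': 0 ⇒ 0;  out=∅∪out(0)=∅
  fail(3) 'dcb': from fail(2)=0 chase 'b': 0 ⇒ 0;  out=∅∪out(0)=∅
  fail(7) 'aca': from fail(6)=0 chase 'a': 0 ⇒ 5;  out=∅∪out(5)=∅
  fail(4) 'dcbb': from fail(3)=0 chase 'b': 0 ⇒ 0;  out={0}∪out(0)={0}
  fail(8) 'acad': from fail(7)=5 chase 'd': 5→0 ⇒ 1;  out=∅∪out(1)=∅
  fail(9) 'acadb': from fail(8)=1 chase 'b': 1→0 ⇒ 0;  out={1}∪out(0)={1}

Text stream:
i=0 'c': node 0→0
i=1 'a': node 0→5
i=2 'c': node 5→6
i=3 'a': node 6→7
i=4 'd': node 7→8
i=5 'b': node 8→9  → match P1@[1:5]
i=6 'a': node 9→5 ·f
i=7 'c': node 5→6
i=8 'a': node 6→7
i=9 'd': node 7→8
i=10 'b': node 8→9  → match P1@[6:10]
i=11 'd': node 9→1 ·f
i=12 'c': node 1→2
i=13 'b': node 2→3
i=14 'b': node 3→4  → match P0@[11:14]
i=15 'a': node 4→5 ·f
i=16 'a': node 5→5 ·f
i=17 'd': node 5→1 ·f
i=18 'a': node 1→5 ·f
i=19 'c': node 5→6
i=20 'a': node 6→7
i=21 'd': node 7→8
i=22 'b': node 8→9  → match P1@[18:22]
i=23 'a': node 9→5 ·f
i=24 'c': node 5→6
i=25 'a': node 6→7
i=26 'd': node 7→8
i=27 'b': node 8→9  → match P1@[23:27]
i=28 'b': node 9→0 ·f
i=29 'd': node 0→1
i=30 'c': node 1→2
i=31 'b': node 2→3
i=32 'b': node 3→4  → match P0@[29:32]
i=33 'a': node 4→5 ·f
i=34 'c': node 5→6
i=35 'a': node 6→7
i=36 'd': node 7→8
i=37 'b': node 8→9  → match P1@[33:37]
i=38 'a': node 9→5 ·f
i=39 'c': node 5→6
i=40 'a': node 6→7
i=41 'd': node 7→8
i=42 'b': node 8→9  → match P1@[38:42]
i=43 'd': node 9→1 ·f

Result: [[5,1],[10,1],[14,0],[22,1],[27,1],[32,0],[37,1],[42,1]]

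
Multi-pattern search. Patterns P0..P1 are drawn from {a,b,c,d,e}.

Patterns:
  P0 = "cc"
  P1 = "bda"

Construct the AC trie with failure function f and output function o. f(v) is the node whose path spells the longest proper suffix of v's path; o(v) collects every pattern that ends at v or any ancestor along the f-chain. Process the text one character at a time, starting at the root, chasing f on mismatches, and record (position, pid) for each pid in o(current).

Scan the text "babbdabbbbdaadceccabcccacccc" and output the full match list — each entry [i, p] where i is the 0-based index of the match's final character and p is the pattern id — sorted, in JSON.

Build automaton:
Trie nodes:
  0='ε' goto b→3 c→1
  1='c' goto c→2
  2='cc' goto ·  ←P0
  3='b' goto d→4
  4='bd' goto a→5
  5='bda' goto ·  ←P1

Failure links (BFS by depth):
  fail(1) 'c': from fail(0)=0 chase 'c': 0 ⇒ 0;  out=∅∪out(0)=∅
  fail(3) 'b': from fail(0)=0 chase 'b': 0 ⇒ 0;  out=∅∪out(0)=∅
  fail(2) 'cc': from fail(1)=0 chase 'c': 0 ⇒ 1;  out={0}∪out(1)={0}
  fail(4) 'bd': from fail(3)=0 chase 'd': 0 ⇒ 0;  out=∅∪out(0)=∅
  fail(5) 'bda': from fail(4)=0 chase 'a': 0 ⇒ 0;  out={1}∪out(0)={1}

Run:
[0] read 'b'  n0⇒n3
[1] read 'a'  n3⇒n0 (fail-walked)
[2] read 'b'  n0⇒n3
[3] read 'b'  n3⇒n3 (fail-walked)
[4] read 'd'  n3⇒n4
[5] read 'a'  n4⇒n5  ** P1@[3:5]
[6] read 'b'  n5⇒n3 (fail-walked)
[7] read 'b'  n3⇒n3 (fail-walked)
[8] read 'b'  n3⇒n3 (fail-walked)
[9] read 'b'  n3⇒n3 (fail-walked)
[10] read 'd'  n3⇒n4
[11] read 'a'  n4⇒n5  ** P1@[9:11]
[12] read 'a'  n5⇒n0 (fail-walked)
[13] read 'd'  n0⇒n0
[14] read 'c'  n0⇒n1
[15] read 'e'  n1⇒n0 (fail-walked)
[16] read 'c'  n0⇒n1
[17] read 'c'  n1⇒n2  ** P0@[16:17]
[18] read 'a'  n2⇒n0 (fail-walked)
[19] read 'b'  n0⇒n3
[20] read 'c'  n3⇒n1 (fail-walked)
[21] read 'c'  n1⇒n2  ** P0@[20:21]
[22] read 'c'  n2⇒n2 (fail-walked)  ** P0@[21:22]
[23] read 'a'  n2⇒n0 (fail-walked)
[24] read 'c'  n0⇒n1
[25] read 'c'  n1⇒n2  ** P0@[24:25]
[26] read 'c'  n2⇒n2 (fail-walked)  ** P0@[25:26]
[27] read 'c'  n2⇒n2 (fail-walked)  ** P0@[26:27]

All matches (sorted): [[5,1],[11,1],[17,0],[21,0],[22,0],[25,0],[26,0],[27,0]]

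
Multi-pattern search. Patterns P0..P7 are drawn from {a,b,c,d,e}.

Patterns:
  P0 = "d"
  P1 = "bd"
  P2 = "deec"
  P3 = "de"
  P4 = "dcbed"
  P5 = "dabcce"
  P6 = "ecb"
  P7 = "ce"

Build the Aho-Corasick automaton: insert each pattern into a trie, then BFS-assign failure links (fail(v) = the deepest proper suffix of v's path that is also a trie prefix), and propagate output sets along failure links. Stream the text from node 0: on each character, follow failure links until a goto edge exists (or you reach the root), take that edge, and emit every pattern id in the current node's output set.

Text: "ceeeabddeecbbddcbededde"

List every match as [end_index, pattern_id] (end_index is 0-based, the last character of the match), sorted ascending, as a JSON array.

Construct AC machine:
Trie (insert patterns):
  0='ε' goto b→2 c→19 d→1 e→16
  1='d' goto a→11 c→7 e→4  ←P0
  2='b' goto d→3
  3='bd' goto ·  ←P1
  4='de' goto e→5  ←P3
  5='dee' goto c→6
  6='deec' goto ·  ←P2
  7='dc' goto b→8
  8='dcb' goto e→9
  9='dcbe' goto d→10
  10='dcbed' goto ·  ←P4
  11='da' goto b→12
  12='dab' goto c→13
  13='dabc' goto c→14
  14='dabcc' goto e→15
  15='dabcce' goto ·  ←P5
  16='e' goto c→17
  17='ec' goto b→18
  18='ecb' goto ·  ←P6
  19='c' goto e→20
  20='ce' goto ·  ←P7

Failure links (BFS by depth):
  n1('d'): parent n0 fail=0; on 'd' 0 → fail=0;  out {0}∪∅={0}
  n2('b'): parent n0 fail=0; on 'b' 0 → fail=0;  out ∅∪∅=∅
  n16('e'): parent n0 fail=0; on 'e' 0 → fail=0;  out ∅∪∅=∅
  n19('c'): parent n0 fail=0; on 'c' 0 → fail=0;  out ∅∪∅=∅
  n3('bd'): parent n2 fail=0; on 'd' 0 → fail=1;  out {1}∪{0}={0,1}
  n4('de'): parent n1 fail=0; on 'e' 0 → fail=16;  out {3}∪∅={3}
  n7('dc'): parent n1 fail=0; on 'c' 0 → fail=19;  out ∅∪∅=∅
  n11('da'): parent n1 fail=0; on 'a' 0 → fail=0;  out ∅∪∅=∅
  n17('ec'): parent n16 fail=0; on 'c' 0 → fail=19;  out ∅∪∅=∅
  n20('ce'): parent n19 fail=0; on 'e' 0 → fail=16;  out {7}∪∅={7}
  n5('dee'): parent n4 fail=16; on 'e' 16→0 → fail=16;  out ∅∪∅=∅
  n8('dcb'): parent n7 fail=19; on 'b' 19→0 → fail=2;  out ∅∪∅=∅
  n12('dab'): parent n11 fail=0; on 'b' 0 → fail=2;  out ∅∪∅=∅
  n18('ecb'): parent n17 fail=19; on 'b' 19→0 → fail=2;  out {6}∪∅={6}
  n6('deec'): parent n5 fail=16; on 'c' 16 → fail=17;  out {2}∪∅={2}
  n9('dcbe'): parent n8 fail=2; on 'e' 2→0 → fail=16;  out ∅∪∅=∅
  n13('dabc'): parent n12 fail=2; on 'c' 2→0 → fail=19;  out ∅∪∅=∅
  n10('dcbed'): parent n9 fail=16; on 'd' 16→0 → fail=1;  out {4}∪{0}={0,4}
  n14('dabcc'): parent n13 fail=19; on 'c' 19→0 → fail=19;  out ∅∪∅=∅
  n15('dabcce'): parent n14 fail=19; on 'e' 19 → fail=20;  out {5}∪{7}={5,7}

Text stream:
[0] read 'c'  n0⇒n19
[1] read 'e'  n19⇒n20  → match P7@[0:1]
[2] read 'e'  n20⇒n16 (via fail)
[3] read 'e'  n16⇒n16 (via fail)
[4] read 'a'  n16⇒n0 (via fail)
[5] read 'b'  n0⇒n2
[6] read 'd'  n2⇒n3  → match P0@[6:6],P1@[5:6]
[7] read 'd'  n3⇒n1 (via fail)  → match P0@[7:7]
[8] read 'e'  n1⇒n4  → match P3@[7:8]
[9] read 'e'  n4⇒n5
[10] read 'c'  n5⇒n6  → match P2@[7:10]
[11] read 'b'  n6⇒n18 (via fail)  → match P6@[9:11]
[12] read 'b'  n18⇒n2 (via fail)
[13] read 'd'  n2⇒n3  → match P0@[13:13],P1@[12:13]
[14] read 'd'  n3⇒n1 (via fail)  → match P0@[14:14]
[15] read 'c'  n1⇒n7
[16] read 'b'  n7⇒n8
[17] read 'e'  n8⇒n9
[18] read 'd'  n9⇒n10  → match P0@[18:18],P4@[14:18]
[19] read 'e'  n10⇒n4 (via fail)  → match P3@[18:19]
[20] read 'd'  n4⇒n1 (via fail)  → match P0@[20:20]
[21] read 'd'  n1⇒n1 (via fail)  → match P0@[21:21]
[22] read 'e'  n1⇒n4  → match P3@[21:22]

All matches (sorted): [[1,7],[6,0],[6,1],[7,0],[8,3],[10,2],[11,6],[13,0],[13,1],[14,0],[18,0],[18,4],[19,3],[20,0],[21,0],[22,3]]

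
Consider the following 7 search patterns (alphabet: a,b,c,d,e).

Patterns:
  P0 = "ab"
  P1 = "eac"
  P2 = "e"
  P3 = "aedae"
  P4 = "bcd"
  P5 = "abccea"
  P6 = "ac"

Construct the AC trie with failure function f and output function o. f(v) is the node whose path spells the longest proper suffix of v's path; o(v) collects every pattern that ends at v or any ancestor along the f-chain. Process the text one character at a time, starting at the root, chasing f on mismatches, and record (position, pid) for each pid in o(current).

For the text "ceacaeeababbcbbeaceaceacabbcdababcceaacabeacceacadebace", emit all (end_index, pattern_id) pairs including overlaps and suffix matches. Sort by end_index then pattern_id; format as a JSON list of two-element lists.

Construct AC machine:
Trie (insert patterns):
  0='ε' goto a→1 b→10 e→3
  1='a' goto b→2 c→17 e→6
  2='ab' goto c→13  [P0 ends]
  3='e' goto a→4  [P2 ends]
  4='ea' goto c→5
  5='eac' goto ·  [P1 ends]
  6='ae' goto d→7
  7='aed' goto a→8
  8='aeda' goto e→9
  9='aedae' goto ·  [P3 ends]
  10='b' goto c→11
  11='bc' goto d→12
  12='bcd' goto ·  [P4 ends]
  13='abc' goto c→14
  14='abcc' goto e→15
  15='abcce' goto a→16
  16='abccea' goto ·  [P5 ends]
  17='ac' goto ·  [P6 ends]

BFS fail/out derivation:
  fail(1) 'a': from fail(0)=0 chase 'a': 0 ⇒ 0;  out=∅∪out(0)=∅
  fail(3) 'e': from fail(0)=0 chase 'e': 0 ⇒ 0;  out={2}∪out(0)={2}
  fail(10) 'b': from fail(0)=0 chase 'b': 0 ⇒ 0;  out=∅∪out(0)=∅
  fail(2) 'ab': from fail(1)=0 chase 'b': 0 ⇒ 10;  out={0}∪out(10)={0}
  fail(4) 'ea': from fail(3)=0 chase 'a': 0 ⇒ 1;  out=∅∪out(1)=∅
  fail(6) 'ae': from fail(1)=0 chase 'e': 0 ⇒ 3;  out=∅∪out(3)={2}
  fail(11) 'bc': from fail(10)=0 chase 'c': 0 ⇒ 0;  out=∅∪out(0)=∅
  fail(17) 'ac': from fail(1)=0 chase 'c': 0 ⇒ 0;  out={6}∪out(0)={6}
  fail(5) 'eac': from fail(4)=1 chase 'c': 1 ⇒ 17;  out={1}∪out(17)={1,6}
  fail(7) 'aed': from fail(6)=3 chase 'd': 3→0 ⇒ 0;  out=∅∪out(0)=∅
  fail(12) 'bcd': from fail(11)=0 chase 'd': 0 ⇒ 0;  out={4}∪out(0)={4}
  fail(13) 'abc': from fail(2)=10 chase 'c': 10 ⇒ 11;  out=∅∪out(11)=∅
  fail(8) 'aeda': from fail(7)=0 chase 'a': 0 ⇒ 1;  out=∅∪out(1)=∅
  fail(14) 'abcc': from fail(13)=11 chase 'c': 11→0 ⇒ 0;  out=∅∪out(0)=∅
  fail(9) 'aedae': from fail(8)=1 chase 'e': 1 ⇒ 6;  out={3}∪out(6)={2,3}
  fail(15) 'abcce': from fail(14)=0 chase 'e': 0 ⇒ 3;  out=∅∪out(3)={2}
  fail(16) 'abccea': from fail(15)=3 chase 'a': 3 ⇒ 4;  out={5}∪out(4)={5}

Scan:
i=0 'c': node 0→0
i=1 'e': node 0→3  → match P2@[1:1]
i=2 'a': node 3→4
i=3 'c': node 4→5  → match P1@[1:3],P6@[2:3]
i=4 'a': node 5→1 ·f
i=5 'e': node 1→6  → match P2@[5:5]
i=6 'e': node 6→3 ·f  → match P2@[6:6]
i=7 'a': node 3→4
i=8 'b': node 4→2 ·f  → match P0@[7:8]
i=9 'a': node 2→1 ·f
i=10 'b': node 1→2  → match P0@[9:10]
i=11 'b': node 2→10 ·f
i=12 'c': node 10→11
i=13 'b': node 11→10 ·f
i=14 'b': node 10→10 ·f
i=15 'e': node 10→3 ·f  → match P2@[15:15]
i=16 'a': node 3→4
i=17 'c': node 4→5  → match P1@[15:17],P6@[16:17]
i=18 'e': node 5→3 ·f  → match P2@[18:18]
i=19 'a': node 3→4
i=20 'c': node 4→5  → match P1@[18:20],P6@[19:20]
i=21 'e': node 5→3 ·f  → match P2@[21:21]
i=22 'a': node 3→4
i=23 'c': node 4→5  → match P1@[21:23],P6@[22:23]
i=24 'a': node 5→1 ·f
i=25 'b': node 1→2  → match P0@[24:25]
i=26 'b': node 2→10 ·f
i=27 'c': node 10→11
i=28 'd': node 11→12  → match P4@[26:28]
i=29 'a': node 12→1 ·f
i=30 'b': node 1→2  → match P0@[29:30]
i=31 'a': node 2→1 ·f
i=32 'b': node 1→2  → match P0@[31:32]
i=33 'c': node 2→13
i=34 'c': node 13→14
i=35 'e': node 14→15  → match P2@[35:35]
i=36 'a': node 15→16  → match P5@[31:36]
i=37 'a': node 16→1 ·f
i=38 'c': node 1→17  → match P6@[37:38]
i=39 'a': node 17→1 ·f
i=40 'b': node 1→2  → match P0@[39:40]
i=41 'e': node 2→3 ·f  → match P2@[41:41]
i=42 'a': node 3→4
i=43 'c': node 4→5  → match P1@[41:43],P6@[42:43]
i=44 'c': node 5→0 ·f
i=45 'e': node 0→3  → match P2@[45:45]
i=46 'a': node 3→4
i=47 'c': node 4→5  → match P1@[45:47],P6@[46:47]
i=48 'a': node 5→1 ·f
i=49 'd': node 1→0 ·f
i=50 'e': node 0→3  → match P2@[50:50]
i=51 'b': node 3→10 ·f
i=52 'a': node 10→1 ·f
i=53 'c': node 1→17  → match P6@[52:53]
i=54 'e': node 17→3 ·f  → match P2@[54:54]

All matches (sorted): [[1,2],[3,1],[3,6],[5,2],[6,2],[8,0],[10,0],[15,2],[17,1],[17,6],[18,2],[20,1],[20,6],[21,2],[23,1],[23,6],[25,0],[28,4],[30,0],[32,0],[35,2],[36,5],[38,6],[40,0],[41,2],[43,1],[43,6],[45,2],[47,1],[47,6],[50,2],[53,6],[54,2]]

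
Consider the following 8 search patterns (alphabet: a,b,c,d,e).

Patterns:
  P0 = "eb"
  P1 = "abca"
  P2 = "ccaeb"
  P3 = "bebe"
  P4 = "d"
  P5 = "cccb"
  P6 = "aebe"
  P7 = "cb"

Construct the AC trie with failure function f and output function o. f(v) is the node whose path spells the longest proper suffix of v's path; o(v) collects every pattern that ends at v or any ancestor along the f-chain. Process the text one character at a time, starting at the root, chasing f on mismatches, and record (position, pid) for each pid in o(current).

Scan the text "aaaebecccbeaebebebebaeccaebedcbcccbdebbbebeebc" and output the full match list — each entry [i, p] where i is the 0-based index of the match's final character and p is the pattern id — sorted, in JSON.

Build:
Trie nodes:
  0='ε' goto a→3 b→12 c→7 d→16 e→1
  1='e' goto b→2
  2='eb' goto ·  ←P0
  3='a' goto b→4 e→19
  4='ab' goto c→5
  5='abc' goto a→6
  6='abca' goto ·  ←P1
  7='c' goto b→22 c→8
  8='cc' goto a→9 c→17
  9='cca' goto e→10
  10='ccae' goto b→11
  11='ccaeb' goto ·  ←P2
  12='b' goto e→13
  13='be' goto b→14
  14='beb' goto e→15
  15='bebe' goto ·  ←P3
  16='d' goto ·  ←P4
  17='ccc' goto b→18
  18='cccb' goto ·  ←P5
  19='ae' goto b→20
  20='aeb' goto e→21
  21='aebe' goto ·  ←P6
  22='cb' goto ·  ←P7

Failure links (BFS by depth):
  fail(1) 'e': from fail(0)=0 chase 'e': 0 ⇒ 0;  out=∅∪out(0)=∅
  fail(3) 'a': from fail(0)=0 chase 'a': 0 ⇒ 0;  out=∅∪out(0)=∅
  fail(7) 'c': from fail(0)=0 chase 'c': 0 ⇒ 0;  out=∅∪out(0)=∅
  fail(12) 'b': from fail(0)=0 chase 'b': 0 ⇒ 0;  out=∅∪out(0)=∅
  fail(16) 'd': from fail(0)=0 chase 'd': 0 ⇒ 0;  out={4}∪out(0)={4}
  fail(2) 'eb': from fail(1)=0 chase 'b': 0 ⇒ 12;  out={0}∪out(12)={0}
  fail(4) 'ab': from fail(3)=0 chase 'b': 0 ⇒ 12;  out=∅∪out(12)=∅
  fail(8) 'cc': from fail(7)=0 chase 'c': 0 ⇒ 7;  out=∅∪out(7)=∅
  fail(13) 'be': from fail(12)=0 chase 'e': 0 ⇒ 1;  out=∅∪out(1)=∅
  fail(19) 'ae': from fail(3)=0 chase 'e': 0 ⇒ 1;  out=∅∪out(1)=∅
  fail(22) 'cb': from fail(7)=0 chase 'b': 0 ⇒ 12;  out={7}∪out(12)={7}
  fail(5) 'abc': from fail(4)=12 chase 'c': 12→0 ⇒ 7;  out=∅∪out(7)=∅
  fail(9) 'cca': from fail(8)=7 chase 'a': 7→0 ⇒ 3;  out=∅∪out(3)=∅
  fail(14) 'beb': from fail(13)=1 chase 'b': 1 ⇒ 2;  out=∅∪out(2)={0}
  fail(17) 'ccc': from fail(8)=7 chase 'c': 7 ⇒ 8;  out=∅∪out(8)=∅
  fail(20) 'aeb': from fail(19)=1 chase 'b': 1 ⇒ 2;  out=∅∪out(2)={0}
  fail(6) 'abca': from fail(5)=7 chase 'a': 7→0 ⇒ 3;  out={1}∪out(3)={1}
  fail(10) 'ccae': from fail(9)=3 chase 'e': 3 ⇒ 19;  out=∅∪out(19)=∅
  fail(15) 'bebe': from fail(14)=2 chase 'e': 2→12 ⇒ 13;  out={3}∪out(13)={3}
  fail(18) 'cccb': from fail(17)=8 chase 'b': 8→7 ⇒ 22;  out={5}∪out(22)={5,7}
  fail(21) 'aebe': from fail(20)=2 chase 'e': 2→12 ⇒ 13;  out={6}∪out(13)={6}
  fail(11) 'ccaeb': from fail(10)=19 chase 'b': 19 ⇒ 20;  out={2}∪out(20)={0,2}

Run:
i=0 'a': node 0→3
i=1 'a': node 3→3 (fail-walked)
i=2 'a': node 3→3 (fail-walked)
i=3 'e': node 3→19
i=4 'b': node 19→20  → match P0@[3:4]
i=5 'e': node 20→21  → match P6@[2:5]
i=6 'c': node 21→7 (fail-walked)
i=7 'c': node 7→8
i=8 'c': node 8→17
i=9 'b': node 17→18  → match P5@[6:9],P7@[8:9]
i=10 'e': node 18→13 (fail-walked)
i=11 'a': node 13→3 (fail-walked)
i=12 'e': node 3→19
i=13 'b': node 19→20  → match P0@[12:13]
i=14 'e': node 20→21  → match P6@[11:14]
i=15 'b': node 21→14 (fail-walked)  → match P0@[14:15]
i=16 'e': node 14→15  → match P3@[13:16]
i=17 'b': node 15→14 (fail-walked)  → match P0@[16:17]
i=18 'e': node 14→15  → match P3@[15:18]
i=19 'b': node 15→14 (fail-walked)  → match P0@[18:19]
i=20 'a': node 14→3 (fail-walked)
i=21 'e': node 3→19
i=22 'c': node 19→7 (fail-walked)
i=23 'c': node 7→8
i=24 'a': node 8→9
i=25 'e': node 9→10
i=26 'b': node 10→11  → match P0@[25:26],P2@[22:26]
i=27 'e': node 11→21 (fail-walked)  → match P6@[24:27]
i=28 'd': node 21→16 (fail-walked)  → match P4@[28:28]
i=29 'c': node 16→7 (fail-walked)
i=30 'b': node 7→22  → match P7@[29:30]
i=31 'c': node 22→7 (fail-walked)
i=32 'c': node 7→8
i=33 'c': node 8→17
i=34 'b': node 17→18  → match P5@[31:34],P7@[33:34]
i=35 'd': node 18→16 (fail-walked)  → match P4@[35:35]
i=36 'e': node 16→1 (fail-walked)
i=37 'b': node 1→2  → match P0@[36:37]
i=38 'b': node 2→12 (fail-walked)
i=39 'b': node 12→12 (fail-walked)
i=40 'e': node 12→13
i=41 'b': node 13→14  → match P0@[40:41]
i=42 'e': node 14→15  → match P3@[39:42]
i=43 'e': node 15→1 (fail-walked)
i=44 'b': node 1→2  → match P0@[43:44]
i=45 'c': node 2→7 (fail-walked)

Matches: [[4,0],[5,6],[9,5],[9,7],[13,0],[14,6],[15,0],[16,3],[17,0],[18,3],[19,0],[26,0],[26,2],[27,6],[28,4],[30,7],[34,5],[34,7],[35,4],[37,0],[41,0],[42,3],[44,0]]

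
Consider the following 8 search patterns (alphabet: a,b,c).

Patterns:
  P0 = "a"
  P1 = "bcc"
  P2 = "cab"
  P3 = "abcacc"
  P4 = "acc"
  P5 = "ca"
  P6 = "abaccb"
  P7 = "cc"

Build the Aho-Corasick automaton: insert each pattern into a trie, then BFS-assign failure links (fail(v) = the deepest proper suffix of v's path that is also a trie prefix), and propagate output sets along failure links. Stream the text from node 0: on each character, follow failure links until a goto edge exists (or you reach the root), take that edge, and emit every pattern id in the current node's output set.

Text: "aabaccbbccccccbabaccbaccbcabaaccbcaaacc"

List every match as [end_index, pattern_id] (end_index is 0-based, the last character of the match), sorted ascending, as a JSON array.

Build automaton:
Trie (insert patterns):
  0='ε' goto a→1 b→2 c→5
  1='a' goto b→8 c→13  ←P0
  2='b' goto c→3
  3='bc' goto c→4
  4='bcc' goto ·  ←P1
  5='c' goto a→6 c→19
  6='ca' goto b→7  ←P5
  7='cab' goto ·  ←P2
  8='ab' goto a→15 c→9
  9='abc' goto a→10
  10='abca' goto c→11
  11='abcac' goto c→12
  12='abcacc' goto ·  ←P3
  13='ac' goto c→14
  14='acc' goto ·  ←P4
  15='aba' goto c→16
  16='abac' goto c→17
  17='abacc' goto b→18
  18='abaccb' goto ·  ←P6
  19='cc' goto ·  ←P7

Failure links (BFS by depth):
  n1('a'): parent n0 fail=0; on 'a' 0 → fail=0;  out {0}∪∅={0}
  n2('b'): parent n0 fail=0; on 'b' 0 → fail=0;  out ∅∪∅=∅
  n5('c'): parent n0 fail=0; on 'c' 0 → fail=0;  out ∅∪∅=∅
  n3('bc'): parent n2 fail=0; on 'c' 0 → fail=5;  out ∅∪∅=∅
  n6('ca'): parent n5 fail=0; on 'a' 0 → fail=1;  out {5}∪{0}={0,5}
  n8('ab'): parent n1 fail=0; on 'b' 0 → fail=2;  out ∅∪∅=∅
  n13('ac'): parent n1 fail=0; on 'c' 0 → fail=5;  out ∅∪∅=∅
  n19('cc'): parent n5 fail=0; on 'c' 0 → fail=5;  out {7}∪∅={7}
  n4('bcc'): parent n3 fail=5; on 'c' 5 → fail=19;  out {1}∪{7}={1,7}
  n7('cab'): parent n6 fail=1; on 'b' 1 → fail=8;  out {2}∪∅={2}
  n9('abc'): parent n8 fail=2; on 'c' 2 → fail=3;  out ∅∪∅=∅
  n14('acc'): parent n13 fail=5; on 'c' 5 → fail=19;  out {4}∪{7}={4,7}
  n15('aba'): parent n8 fail=2; on 'a' 2→0 → fail=1;  out ∅∪{0}={0}
  n10('abca'): parent n9 fail=3; on 'a' 3→5 → fail=6;  out ∅∪{0,5}={0,5}
  n16('abac'): parent n15 fail=1; on 'c' 1 → fail=13;  out ∅∪∅=∅
  n11('abcac'): parent n10 fail=6; on 'c' 6→1 → fail=13;  out ∅∪∅=∅
  n17('abacc'): parent n16 fail=13; on 'c' 13 → fail=14;  out ∅∪{4,7}={4,7}
  n12('abcacc'): parent n11 fail=13; on 'c' 13 → fail=14;  out {3}∪{4,7}={3,4,7}
  n18('abaccb'): parent n17 fail=14; on 'b' 14→19→5→0 → fail=2;  out {6}∪∅={6}

Scan:
pos 0 'a': at 1  → match P0@[0:0]
pos 1 'a': at 1 ·f  → match P0@[1:1]
pos 2 'b': at 8
pos 3 'a': at 15  → match P0@[3:3]
pos 4 'c': at 16
pos 5 'c': at 17  → match P4@[3:5],P7@[4:5]
pos 6 'b': at 18  → match P6@[1:6]
pos 7 'b': at 2 ·f
pos 8 'c': at 3
pos 9 'c': at 4  → match P1@[7:9],P7@[8:9]
pos 10 'c': at 19 ·f  → match P7@[9:10]
pos 11 'c': at 19 ·f  → match P7@[10:11]
pos 12 'c': at 19 ·f  → match P7@[11:12]
pos 13 'c': at 19 ·f  → match P7@[12:13]
pos 14 'b': at 2 ·f
pos 15 'a': at 1 ·f  → match P0@[15:15]
pos 16 'b': at 8
pos 17 'a': at 15  → match P0@[17:17]
pos 18 'c': at 16
pos 19 'c': at 17  → match P4@[17:19],P7@[18:19]
pos 20 'b': at 18  → match P6@[15:20]
pos 21 'a': at 1 ·f  → match P0@[21:21]
pos 22 'c': at 13
pos 23 'c': at 14  → match P4@[21:23],P7@[22:23]
pos 24 'b': at 2 ·f
pos 25 'c': at 3
pos 26 'a': at 6 ·f  → match P0@[26:26],P5@[25:26]
pos 27 'b': at 7  → match P2@[25:27]
pos 28 'a': at 15 ·f  → match P0@[28:28]
pos 29 'a': at 1 ·f  → match P0@[29:29]
pos 30 'c': at 13
pos 31 'c': at 14  → match P4@[29:31],P7@[30:31]
pos 32 'b': at 2 ·f
pos 33 'c': at 3
pos 34 'a': at 6 ·f  → match P0@[34:34],P5@[33:34]
pos 35 'a': at 1 ·f  → match P0@[35:35]
pos 36 'a': at 1 ·f  → match P0@[36:36]
pos 37 'c': at 13
pos 38 'c': at 14  → match P4@[36:38],P7@[37:38]

Matches: [[0,0],[1,0],[3,0],[5,4],[5,7],[6,6],[9,1],[9,7],[10,7],[11,7],[12,7],[13,7],[15,0],[17,0],[19,4],[19,7],[20,6],[21,0],[23,4],[23,7],[26,0],[26,5],[27,2],[28,0],[29,0],[31,4],[31,7],[34,0],[34,5],[35,0],[36,0],[38,4],[38,7]]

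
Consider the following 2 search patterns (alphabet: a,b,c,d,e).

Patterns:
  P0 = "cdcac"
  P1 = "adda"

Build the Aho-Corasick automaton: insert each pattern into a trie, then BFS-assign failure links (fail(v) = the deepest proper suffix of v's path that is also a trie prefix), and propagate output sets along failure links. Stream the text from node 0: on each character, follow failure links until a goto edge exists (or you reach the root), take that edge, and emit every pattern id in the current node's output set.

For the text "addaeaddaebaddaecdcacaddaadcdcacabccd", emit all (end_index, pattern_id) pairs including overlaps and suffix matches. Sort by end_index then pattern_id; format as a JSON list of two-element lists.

Build:
Trie nodes:
  0='ε' goto a→6 c→1
  1='c' goto d→2
  2='cd' goto c→3
  3='cdc' goto a→4
  4='cdca' goto c→5
  5='cdcac' goto ·  [P0 ends]
  6='a' goto d→7
  7='ad' goto d→8
  8='add' goto a→9
  9='adda' goto ·  [P1 ends]

Failure links (BFS by depth):
  fail(1) 'c': from fail(0)=0 chase 'c': 0 ⇒ 0;  out=∅∪out(0)=∅
  fail(6) 'a': from fail(0)=0 chase 'a': 0 ⇒ 0;  out=∅∪out(0)=∅
  fail(2) 'cd': from fail(1)=0 chase 'd': 0 ⇒ 0;  out=∅∪out(0)=∅
  fail(7) 'ad': from fail(6)=0 chase 'd': 0 ⇒ 0;  out=∅∪out(0)=∅
  fail(3) 'cdc': from fail(2)=0 chase 'c': 0 ⇒ 1;  out=∅∪out(1)=∅
  fail(8) 'add': from fail(7)=0 chase 'd': 0 ⇒ 0;  out=∅∪out(0)=∅
  fail(4) 'cdca': from fail(3)=1 chase 'a': 1→0 ⇒ 6;  out=∅∪out(6)=∅
  fail(9) 'adda': from fail(8)=0 chase 'a': 0 ⇒ 6;  out={1}∪out(6)={1}
  fail(5) 'cdcac': from fail(4)=6 chase 'c': 6→0 ⇒ 1;  out={0}∪out(1)={0}

Scan:
i=0 'a': node 0→6
i=1 'd': node 6→7
i=2 'd': node 7→8
i=3 'a': node 8→9  ** P1@[0:3]
i=4 'e': node 9→0 ·f
i=5 'a': node 0→6
i=6 'd': node 6→7
i=7 'd': node 7→8
i=8 'a': node 8→9  ** P1@[5:8]
i=9 'e': node 9→0 ·f
i=10 'b': node 0→0
i=11 'a': node 0→6
i=12 'd': node 6→7
i=13 'd': node 7→8
i=14 'a': node 8→9  ** P1@[11:14]
i=15 'e': node 9→0 ·f
i=16 'c': node 0→1
i=17 'd': node 1→2
i=18 'c': node 2→3
i=19 'a': node 3→4
i=20 'c': node 4→5  ** P0@[16:20]
i=21 'a': node 5→6 ·f
i=22 'd': node 6→7
i=23 'd': node 7→8
i=24 'a': node 8→9  ** P1@[21:24]
i=25 'a': node 9→6 ·f
i=26 'd': node 6→7
i=27 'c': node 7→1 ·f
i=28 'd': node 1→2
i=29 'c': node 2→3
i=30 'a': node 3→4
i=31 'c': node 4→5  ** P0@[27:31]
i=32 'a': node 5→6 ·f
i=33 'b': node 6→0 ·f
i=34 'c': node 0→1
i=35 'c': node 1→1 ·f
i=36 'd': node 1→2

All matches (sorted): [[3,1],[8,1],[14,1],[20,0],[24,1],[31,0]]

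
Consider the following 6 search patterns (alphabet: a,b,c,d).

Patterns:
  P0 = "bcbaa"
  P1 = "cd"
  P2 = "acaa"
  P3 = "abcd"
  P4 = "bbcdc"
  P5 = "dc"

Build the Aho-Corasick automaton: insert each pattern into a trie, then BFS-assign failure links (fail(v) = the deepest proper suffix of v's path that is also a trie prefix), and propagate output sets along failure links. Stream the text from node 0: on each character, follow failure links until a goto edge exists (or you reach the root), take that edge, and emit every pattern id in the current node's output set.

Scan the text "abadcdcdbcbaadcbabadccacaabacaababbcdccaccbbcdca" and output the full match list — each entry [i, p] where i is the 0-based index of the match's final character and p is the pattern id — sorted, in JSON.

Build:
Trie (insert patterns):
  0='ε' goto a→8 b→1 c→6 d→19
  1='b' goto b→15 c→2
  2='bc' goto b→3
  3='bcb' goto a→4
  4='bcba' goto a→5
  5='bcbaa' goto ·  ←P0
  6='c' goto d→7
  7='cd' goto ·  ←P1
  8='a' goto b→12 c→9
  9='ac' goto a→10
  10='aca' goto a→11
  11='acaa' goto ·  ←P2
  12='ab' goto c→13
  13='abc' goto d→14
  14='abcd' goto ·  ←P3
  15='bb' goto c→16
  16='bbc' goto d→17
  17='bbcd' goto c→18
  18='bbcdc' goto ·  ←P4
  19='d' goto c→20
  20='dc' goto ·  ←P5

Failure links (BFS by depth):
  n1('b'): parent n0 fail=0; on 'b' 0 → fail=0;  out ∅∪∅=∅
  n6('c'): parent n0 fail=0; on 'c' 0 → fail=0;  out ∅∪∅=∅
  n8('a'): parent n0 fail=0; on 'a' 0 → fail=0;  out ∅∪∅=∅
  n19('d'): parent n0 fail=0; on 'd' 0 → fail=0;  out ∅∪∅=∅
  n2('bc'): parent n1 fail=0; on 'c' 0 → fail=6;  out ∅∪∅=∅
  n7('cd'): parent n6 fail=0; on 'd' 0 → fail=19;  out {1}∪∅={1}
  n9('ac'): parent n8 fail=0; on 'c' 0 → fail=6;  out ∅∪∅=∅
  n12('ab'): parent n8 fail=0; on 'b' 0 → fail=1;  out ∅∪∅=∅
  n15('bb'): parent n1 fail=0; on 'b' 0 → fail=1;  out ∅∪∅=∅
  n20('dc'): parent n19 fail=0; on 'c' 0 → fail=6;  out {5}∪∅={5}
  n3('bcb'): parent n2 fail=6; on 'b' 6→0 → fail=1;  out ∅∪∅=∅
  n10('aca'): parent n9 fail=6; on 'a' 6→0 → fail=8;  out ∅∪∅=∅
  n13('abc'): parent n12 fail=1; on 'c' 1 → fail=2;  out ∅∪∅=∅
  n16('bbc'): parent n15 fail=1; on 'c' 1 → fail=2;  out ∅∪∅=∅
  n4('bcba'): parent n3 fail=1; on 'a' 1→0 → fail=8;  out ∅∪∅=∅
  n11('acaa'): parent n10 fail=8; on 'a' 8→0 → fail=8;  out {2}∪∅={2}
  n14('abcd'): parent n13 fail=2; on 'd' 2→6 → fail=7;  out {3}∪{1}={1,3}
  n17('bbcd'): parent n16 fail=2; on 'd' 2→6 → fail=7;  out ∅∪{1}={1}
  n5('bcbaa'): parent n4 fail=8; on 'a' 8→0 → fail=8;  out {0}∪∅={0}
  n18('bbcdc'): parent n17 fail=7; on 'c' 7→19 → fail=20;  out {4}∪{5}={4,5}

Scan:
i=0 'a': node 0→8
i=1 'b': node 8→12
i=2 'a': node 12→8 (via fail)
i=3 'd': node 8→19 (via fail)
i=4 'c': node 19→20  emit P5@[3:4]
i=5 'd': node 20→7 (via fail)  emit P1@[4:5]
i=6 'c': node 7→20 (via fail)  emit P5@[5:6]
i=7 'd': node 20→7 (via fail)  emit P1@[6:7]
i=8 'b': node 7→1 (via fail)
i=9 'c': node 1→2
i=10 'b': node 2→3
i=11 'a': node 3→4
i=12 'a': node 4→5  emit P0@[8:12]
i=13 'd': node 5→19 (via fail)
i=14 'c': node 19→20  emit P5@[13:14]
i=15 'b': node 20→1 (via fail)
i=16 'a': node 1→8 (via fail)
i=17 'b': node 8→12
i=18 'a': node 12→8 (via fail)
i=19 'd': node 8→19 (via fail)
i=20 'c': node 19→20  emit P5@[19:20]
i=21 'c': node 20→6 (via fail)
i=22 'a': node 6→8 (via fail)
i=23 'c': node 8→9
i=24 'a': node 9→10
i=25 'a': node 10→11  emit P2@[22:25]
i=26 'b': node 11→12 (via fail)
i=27 'a': node 12→8 (via fail)
i=28 'c': node 8→9
i=29 'a': node 9→10
i=30 'a': node 10→11  emit P2@[27:30]
i=31 'b': node 11→12 (via fail)
i=32 'a': node 12→8 (via fail)
i=33 'b': node 8→12
i=34 'b': node 12→15 (via fail)
i=35 'c': node 15→16
i=36 'd': node 16→17  emit P1@[35:36]
i=37 'c': node 17→18  emit P4@[33:37],P5@[36:37]
i=38 'c': node 18→6 (via fail)
i=39 'a': node 6→8 (via fail)
i=40 'c': node 8→9
i=41 'c': node 9→6 (via fail)
i=42 'b': node 6→1 (via fail)
i=43 'b': node 1→15
i=44 'c': node 15→16
i=45 'd': node 16→17  emit P1@[44:45]
i=46 'c': node 17→18  emit P4@[42:46],P5@[45:46]
i=47 'a': node 18→8 (via fail)

Matches: [[4,5],[5,1],[6,5],[7,1],[12,0],[14,5],[20,5],[25,2],[30,2],[36,1],[37,4],[37,5],[45,1],[46,4],[46,5]]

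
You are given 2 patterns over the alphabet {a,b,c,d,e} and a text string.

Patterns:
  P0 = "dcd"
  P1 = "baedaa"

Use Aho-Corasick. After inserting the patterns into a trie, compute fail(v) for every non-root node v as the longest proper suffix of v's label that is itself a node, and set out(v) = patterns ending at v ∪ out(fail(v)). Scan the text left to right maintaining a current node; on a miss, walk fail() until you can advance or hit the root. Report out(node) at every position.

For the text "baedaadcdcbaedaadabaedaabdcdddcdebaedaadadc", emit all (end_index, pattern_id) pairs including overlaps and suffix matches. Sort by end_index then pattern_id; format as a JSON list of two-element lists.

Build automaton:
Trie (insert patterns):
  0='ε' goto b→4 d→1
  1='d' goto c→2
  2='dc' goto d→3
  3='dcd' goto ·  [P0 ends]
  4='b' goto a→5
  5='ba' goto e→6
  6='bae' goto d→7
  7='baed' goto a→8
  8='baeda' goto a→9
  9='baedaa' goto ·  [P1 ends]

BFS fail/out derivation:
  fail(1) 'd': from fail(0)=0 chase 'd': 0 ⇒ 0;  out=∅∪out(0)=∅
  fail(4) 'b': from fail(0)=0 chase 'b': 0 ⇒ 0;  out=∅∪out(0)=∅
  fail(2) 'dc': from fail(1)=0 chase 'c': 0 ⇒ 0;  out=∅∪out(0)=∅
  fail(5) 'ba': from fail(4)=0 chase 'a': 0 ⇒ 0;  out=∅∪out(0)=∅
  fail(3) 'dcd': from fail(2)=0 chase 'd': 0 ⇒ 1;  out={0}∪out(1)={0}
  fail(6) 'bae': from fail(5)=0 chase 'e': 0 ⇒ 0;  out=∅∪out(0)=∅
  fail(7) 'baed': from fail(6)=0 chase 'd': 0 ⇒ 1;  out=∅∪out(1)=∅
  fail(8) 'baeda': from fail(7)=1 chase 'a': 1→0 ⇒ 0;  out=∅∪out(0)=∅
  fail(9) 'baedaa': from fail(8)=0 chase 'a': 0 ⇒ 0;  out={1}∪out(0)={1}

Run:
pos 0 'b': at 4
pos 1 'a': at 5
pos 2 'e': at 6
pos 3 'd': at 7
pos 4 'a': at 8
pos 5 'a': at 9  ** P1@[0:5]
pos 6 'd': at 1 ·f
pos 7 'c': at 2
pos 8 'd': at 3  ** P0@[6:8]
pos 9 'c': at 2 ·f
pos 10 'b': at 4 ·f
pos 11 'a': at 5
pos 12 'e': at 6
pos 13 'd': at 7
pos 14 'a': at 8
pos 15 'a': at 9  ** P1@[10:15]
pos 16 'd': at 1 ·f
pos 17 'a': at 0 ·f
pos 18 'b': at 4
pos 19 'a': at 5
pos 20 'e': at 6
pos 21 'd': at 7
pos 22 'a': at 8
pos 23 'a': at 9  ** P1@[18:23]
pos 24 'b': at 4 ·f
pos 25 'd': at 1 ·f
pos 26 'c': at 2
pos 27 'd': at 3  ** P0@[25:27]
pos 28 'd': at 1 ·f
pos 29 'd': at 1 ·f
pos 30 'c': at 2
pos 31 'd': at 3  ** P0@[29:31]
pos 32 'e': at 0 ·f
pos 33 'b': at 4
pos 34 'a': at 5
pos 35 'e': at 6
pos 36 'd': at 7
pos 37 'a': at 8
pos 38 'a': at 9  ** P1@[33:38]
pos 39 'd': at 1 ·f
pos 40 'a': at 0 ·f
pos 41 'd': at 1
pos 42 'c': at 2

All matches (sorted): [[5,1],[8,0],[15,1],[23,1],[27,0],[31,0],[38,1]]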